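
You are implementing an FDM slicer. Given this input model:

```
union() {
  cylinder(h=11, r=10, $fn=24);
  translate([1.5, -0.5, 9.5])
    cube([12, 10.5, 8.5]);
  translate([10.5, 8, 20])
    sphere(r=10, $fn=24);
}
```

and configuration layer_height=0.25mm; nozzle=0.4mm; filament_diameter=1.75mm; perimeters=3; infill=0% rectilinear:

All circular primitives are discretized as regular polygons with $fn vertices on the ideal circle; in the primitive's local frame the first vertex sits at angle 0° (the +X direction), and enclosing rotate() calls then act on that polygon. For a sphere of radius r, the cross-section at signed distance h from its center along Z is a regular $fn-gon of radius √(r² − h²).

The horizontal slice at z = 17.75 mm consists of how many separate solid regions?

1

At z = 17.75 mm: the cylinder is not intersected at this z (z outside [0, 11]); the 12×10.5 cube at (1.5, -0.5) contributes its full rectangle; the r=10 sphere at (10.5, 8) contributes a regular 24-gon of circumradius √(10²−2.25²) = 9.744; Merging all regions: the regions partially overlap (shared area 117.83 mm²), so overlapping operands fuse into one piece — 1 connected region. The result has 1 disconnected region.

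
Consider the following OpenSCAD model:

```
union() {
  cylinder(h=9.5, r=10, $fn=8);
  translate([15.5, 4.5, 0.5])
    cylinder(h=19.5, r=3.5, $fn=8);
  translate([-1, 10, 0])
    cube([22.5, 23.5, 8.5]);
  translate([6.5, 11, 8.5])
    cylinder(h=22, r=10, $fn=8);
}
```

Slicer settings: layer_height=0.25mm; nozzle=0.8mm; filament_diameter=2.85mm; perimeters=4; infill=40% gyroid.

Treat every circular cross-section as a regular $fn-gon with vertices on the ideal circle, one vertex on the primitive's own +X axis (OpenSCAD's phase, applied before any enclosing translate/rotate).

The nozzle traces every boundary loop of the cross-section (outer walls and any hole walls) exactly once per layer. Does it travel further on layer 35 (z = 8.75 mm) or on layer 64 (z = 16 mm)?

layer 35 (z = 8.75 mm)

Layer 35 (z = 8.75): the cylinder: section is a regular 8-gon, circumradius r=10 (perimeter = 2·8·10.000·sin(180°/8) = 61.23 mm); the cylinder at (15.5, 4.5): section is a regular 8-gon, circumradius r=3.5 (perimeter = 2·8·3.500·sin(180°/8) = 21.43 mm); the cube at (-1, 10) is absent (z outside [0, 8.5]); the cylinder at (6.5, 11): section is a regular 8-gon, circumradius r=10 (perimeter = 2·8·10.000·sin(180°/8) = 61.23 mm); Combining (union): the regions partially overlap (shared area 66.47 mm²), so the edge portions inside another operand are dropped and the merged outline is re-measured after clipping — boundary = 100.42 mm. So its perimeter = 100.42 mm. Layer 64 (z = 16): the cylinder does not reach this height (z outside [0, 9.5]); the r=3.5 cylinder at (15.5, 4.5) gives a regular 8-gon of circumradius 3.5 (constant along its height) (perimeter = 2·8·3.500·sin(180°/8) = 21.43 mm); the cube at (-1, 10) is not intersected at this z (z outside [0, 8.5]); the r=10 cylinder at (6.5, 11) contributes a regular 8-gon of circumradius 10 (perimeter = 2·8·10.000·sin(180°/8) = 61.23 mm); Taking the union: the regions partially overlap (shared area 6.50 mm²), so the edge portions inside another operand are dropped and the merged outline is re-measured after clipping — boundary = 70.98 mm. So its perimeter = 70.98 mm. Layer 35 is larger (100.42 vs 70.98 mm).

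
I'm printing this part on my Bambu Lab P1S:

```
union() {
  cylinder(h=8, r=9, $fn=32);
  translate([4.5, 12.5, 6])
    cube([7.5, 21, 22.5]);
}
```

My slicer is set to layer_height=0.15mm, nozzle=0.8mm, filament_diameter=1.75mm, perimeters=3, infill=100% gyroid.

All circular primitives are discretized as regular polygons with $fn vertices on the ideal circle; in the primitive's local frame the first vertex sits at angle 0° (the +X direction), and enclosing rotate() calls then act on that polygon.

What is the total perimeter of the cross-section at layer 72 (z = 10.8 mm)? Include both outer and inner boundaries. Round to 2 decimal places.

57.00 mm

At z = 10.8 mm: the cylinder is absent (z outside [0, 8]); the cube at (4.5, 12.5) is present — its section is the full 7.5×21 rectangle (perimeter 57.00 mm); Combining (union): only the 7.5×21 cube at (4.5, 12.5) is present, so the union is just that shape — boundary = 57.00 mm. Overall, the cross-section is a single solid region. Total boundary length (outer) = 57.00 mm.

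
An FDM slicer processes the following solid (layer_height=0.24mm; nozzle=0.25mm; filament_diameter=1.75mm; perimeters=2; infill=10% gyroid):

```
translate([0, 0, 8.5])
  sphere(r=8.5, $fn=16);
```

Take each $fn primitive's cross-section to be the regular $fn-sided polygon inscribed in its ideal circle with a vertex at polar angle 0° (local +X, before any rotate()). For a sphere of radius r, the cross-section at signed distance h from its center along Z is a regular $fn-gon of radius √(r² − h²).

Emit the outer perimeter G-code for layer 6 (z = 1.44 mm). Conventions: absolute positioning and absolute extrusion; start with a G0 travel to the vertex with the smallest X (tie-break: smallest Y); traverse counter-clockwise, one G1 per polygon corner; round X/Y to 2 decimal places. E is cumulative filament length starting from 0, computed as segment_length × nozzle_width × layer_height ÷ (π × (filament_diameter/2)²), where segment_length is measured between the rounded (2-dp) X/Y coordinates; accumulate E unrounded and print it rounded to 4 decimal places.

At z = 1.44 mm: the r=8.5 sphere slices to a regular 16-gon of circumradius 4.734 (√(r²−h²) with h=7.06 from center). The outline is a single polygon with 16 vertices. Extrusion per mm of travel: 0.25 × 0.24 / (π × 0.875²) = 0.024945. Accumulating E over each segment gives final E = 0.7369.

G0 X-4.73 Y0.00 Z1.44
G1 X-4.37 Y-1.81 E0.0460
G1 X-3.35 Y-3.35 E0.0921
G1 X-1.81 Y-4.37 E0.1382
G1 X0.00 Y-4.73 E0.1842
G1 X1.81 Y-4.37 E0.2303
G1 X3.35 Y-3.35 E0.2763
G1 X4.37 Y-1.81 E0.3224
G1 X4.73 Y0.00 E0.3685
G1 X4.37 Y1.81 E0.4145
G1 X3.35 Y3.35 E0.4606
G1 X1.81 Y4.37 E0.5066
G1 X0.00 Y4.73 E0.5527
G1 X-1.81 Y4.37 E0.5987
G1 X-3.35 Y3.35 E0.6448
G1 X-4.37 Y1.81 E0.6909
G1 X-4.73 Y0.00 E0.7369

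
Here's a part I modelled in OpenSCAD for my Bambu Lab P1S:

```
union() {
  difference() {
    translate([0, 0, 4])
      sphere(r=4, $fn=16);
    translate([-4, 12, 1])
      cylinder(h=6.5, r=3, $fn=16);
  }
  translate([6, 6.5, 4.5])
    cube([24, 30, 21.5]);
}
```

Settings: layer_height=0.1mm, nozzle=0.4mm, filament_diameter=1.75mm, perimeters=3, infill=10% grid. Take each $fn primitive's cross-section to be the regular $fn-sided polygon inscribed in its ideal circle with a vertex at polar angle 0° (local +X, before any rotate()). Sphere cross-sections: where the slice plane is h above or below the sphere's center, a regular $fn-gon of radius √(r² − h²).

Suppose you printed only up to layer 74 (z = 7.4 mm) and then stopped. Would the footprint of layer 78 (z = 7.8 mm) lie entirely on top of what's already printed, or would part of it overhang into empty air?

Compare the two slices. At z = 7.4: the r=4 sphere slices to a regular 16-gon of circumradius 2.107 (√(r²−h²) with h=3.4 from center) (area = (16/2)·2.107²·sin(360°/16) = 13.59 mm²); the r=3 cylinder at (-4, 12) contributes a regular 16-gon of circumradius 3 (area = (16/2)·3.000²·sin(360°/16) = 27.55 mm²); After the difference (first − rest): starting from the r=4 sphere (13.59 mm²), the r=3 cylinder at (-4, 12) misses the remaining region (no effect) — area = 13.59 mm²; the cube at (6, 6.5) (footprint 24×30) is included at this height (area 720.00 mm²); Merging all regions: the 2 present regions are separate (no shared area or edge), so areas and boundary lengths simply add and each stays a separate island — area = 733.59 mm². At z = 7.8: the sphere: section is a regular 16-gon, circumradius = √(r²−h²) = √(4²−3.8²) = 1.249 (area = (16/2)·1.249²·sin(360°/16) = 4.78 mm²); the cylinder at (-4, 12) is not intersected at this z (z outside [1, 7.5]); Subtracting the remaining from the first: none of the subtracted shapes is present at this height, so the r=4 sphere is unchanged — area = 4.78 mm²; the cube at (6, 6.5) (footprint 24×30) is included at this height (area 720.00 mm²); Merging all regions: the 2 present regions are separate (no shared area or edge), so areas and boundary lengths simply add and each stays a separate island — area = 724.78 mm². Checking containment: the cross-section at z = 7.8 is a subset of the cross-section at z = 7.4.

entirely on top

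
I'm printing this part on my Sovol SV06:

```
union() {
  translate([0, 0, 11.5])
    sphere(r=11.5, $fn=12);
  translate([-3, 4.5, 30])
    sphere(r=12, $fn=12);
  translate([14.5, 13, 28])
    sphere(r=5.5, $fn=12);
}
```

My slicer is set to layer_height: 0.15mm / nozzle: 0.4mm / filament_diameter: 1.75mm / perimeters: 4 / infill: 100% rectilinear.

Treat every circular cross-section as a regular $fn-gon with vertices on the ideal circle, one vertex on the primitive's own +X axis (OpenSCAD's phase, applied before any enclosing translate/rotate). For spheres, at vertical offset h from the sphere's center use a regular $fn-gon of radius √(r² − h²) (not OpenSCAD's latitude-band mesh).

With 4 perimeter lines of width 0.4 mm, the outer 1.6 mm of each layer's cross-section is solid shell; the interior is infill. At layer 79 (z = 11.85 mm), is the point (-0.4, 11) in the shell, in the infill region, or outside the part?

At z = 11.85 mm: the r=11.5 sphere slices to a regular 12-gon of circumradius 11.495 (√(r²−h²) with h=0.35 from center); the sphere at (-3, 4.5) is not intersected at this z (|z−center|=18.150 > r=12); the sphere at (14.5, 13) does not reach this height (|z−center|=16.150 > r=5.5); Taking the union: only the r=11.5 sphere is present, so the union is just that shape — 1 connected region. Overall, the cross-section is a single solid region. The nearest boundary edge runs (0.00, 11.49)→(-5.75, 9.95); distance from the point to it = 0.37 mm. The point is inside the cross-section, 0.37 mm from the nearest boundary — within the 1.6 mm shell band (4 × 0.4).

shell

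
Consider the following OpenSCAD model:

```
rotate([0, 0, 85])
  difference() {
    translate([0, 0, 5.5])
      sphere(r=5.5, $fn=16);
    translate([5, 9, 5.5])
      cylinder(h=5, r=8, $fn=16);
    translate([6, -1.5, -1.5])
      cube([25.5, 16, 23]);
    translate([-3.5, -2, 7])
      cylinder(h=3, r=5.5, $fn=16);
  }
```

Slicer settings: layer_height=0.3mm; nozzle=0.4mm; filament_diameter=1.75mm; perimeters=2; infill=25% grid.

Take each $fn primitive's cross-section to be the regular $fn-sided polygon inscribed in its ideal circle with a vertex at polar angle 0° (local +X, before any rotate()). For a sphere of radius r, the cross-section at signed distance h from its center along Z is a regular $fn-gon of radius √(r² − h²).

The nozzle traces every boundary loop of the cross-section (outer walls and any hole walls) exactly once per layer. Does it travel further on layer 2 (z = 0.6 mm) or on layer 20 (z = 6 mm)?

layer 20 (z = 6 mm)

Layer 2 (z = 0.6): the sphere: section is a regular 16-gon, circumradius = √(r²−h²) = √(5.5²−4.9²) = 2.498 (perimeter = 2·16·2.498·sin(180°/16) = 15.59 mm); the cylinder at (5, 9) is not intersected at this z (z outside [5.5, 10.5]); the 25.5×16 cube at (6, -1.5) contributes its full rectangle (perimeter 83.00 mm); the cylinder at (-3.5, -2) does not reach this height (z outside [7, 10]); After the difference (first − rest): starting from the r=5.5 sphere, the 25.5×16 cube at (6, -1.5) misses the remaining region (no effect) — boundary = 15.59 mm; (rotated 85° about Z; rotation is an isometry so areas/perimeters/island counts are preserved). So its perimeter = 15.59 mm. Layer 20 (z = 6): the r=5.5 sphere slices to a regular 16-gon of circumradius 5.477 (√(r²−h²) with h=0.5 from center) (perimeter = 2·16·5.477·sin(180°/16) = 34.19 mm); the r=8 cylinder at (5, 9) gives a regular 16-gon of circumradius 8 (constant along its height) (perimeter = 2·16·8.000·sin(180°/16) = 49.94 mm); the cube at (6, -1.5) is present — its section is the full 25.5×16 rectangle (perimeter 83.00 mm); the cylinder at (-3.5, -2) is not intersected at this z (z outside [7, 10]); Subtracting the remaining from the first: starting from the r=5.5 sphere, the r=8 cylinder at (5, 9) partially overlaps it — only the 16.89 mm² overlap (of its 195.93 mm²) is removed, clipping the outline; the 25.5×16 cube at (6, -1.5) misses the remaining region (no effect) — boundary = 33.49 mm; (rotated 85° about Z; rotation is an isometry so areas/perimeters/island counts are preserved). So its perimeter = 33.49 mm. Layer 20 is larger (33.49 vs 15.59 mm).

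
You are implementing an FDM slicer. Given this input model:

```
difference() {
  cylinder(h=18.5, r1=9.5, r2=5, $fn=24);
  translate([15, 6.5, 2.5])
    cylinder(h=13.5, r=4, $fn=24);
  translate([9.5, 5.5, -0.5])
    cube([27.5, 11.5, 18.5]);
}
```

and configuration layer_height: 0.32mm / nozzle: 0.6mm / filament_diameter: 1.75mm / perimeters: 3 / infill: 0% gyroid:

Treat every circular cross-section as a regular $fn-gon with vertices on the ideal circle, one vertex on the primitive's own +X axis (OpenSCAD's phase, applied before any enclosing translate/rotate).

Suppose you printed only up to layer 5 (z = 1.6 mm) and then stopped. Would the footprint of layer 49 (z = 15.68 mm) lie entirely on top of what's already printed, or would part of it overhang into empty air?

Compare the two slices. At z = 1.6: the cone (r1=9.5→r2=5) has section circumradius 9.111 here — a regular 24-gon (area = (24/2)·9.111²·sin(360°/24) = 257.81 mm²); the cylinder at (15, 6.5) is not intersected at this z (z outside [2.5, 16]); the cube at (9.5, 5.5) (footprint 27.5×11.5) is included at this height (area 316.25 mm²); After the difference (first − rest): starting from the cone (257.81 mm²), the 27.5×11.5 cube at (9.5, 5.5) misses the remaining region (no effect) — area = 257.81 mm². At z = 15.68: the cone (r1=9.5→r2=5) has section circumradius 5.686 here — a regular 24-gon (area = (24/2)·5.686²·sin(360°/24) = 100.41 mm²); the r=4 cylinder at (15, 6.5) contributes a regular 24-gon of circumradius 4 (area = (24/2)·4.000²·sin(360°/24) = 49.69 mm²); the 27.5×11.5 cube at (9.5, 5.5) contributes its full rectangle (area 316.25 mm²); Taking the first minus the rest: starting from the cone (100.41 mm²), the r=4 cylinder at (15, 6.5) misses the remaining region (no effect); the 27.5×11.5 cube at (9.5, 5.5) misses the remaining region (no effect) — area = 100.41 mm². Checking containment: the cross-section at z = 15.68 is a subset of the cross-section at z = 1.6.

entirely on top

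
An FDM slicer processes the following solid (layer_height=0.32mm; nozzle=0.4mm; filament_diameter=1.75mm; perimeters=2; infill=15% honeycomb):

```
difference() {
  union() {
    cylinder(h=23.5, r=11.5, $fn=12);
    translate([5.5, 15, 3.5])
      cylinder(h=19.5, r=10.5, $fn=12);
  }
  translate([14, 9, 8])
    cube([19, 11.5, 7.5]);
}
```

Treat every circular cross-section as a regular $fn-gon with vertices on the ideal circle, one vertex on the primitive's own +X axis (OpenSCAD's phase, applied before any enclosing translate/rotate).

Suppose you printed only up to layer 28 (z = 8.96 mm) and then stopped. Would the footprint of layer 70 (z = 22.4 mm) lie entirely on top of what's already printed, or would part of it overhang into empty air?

Compare the two slices. At z = 8.96: the r=11.5 cylinder gives a regular 12-gon of circumradius 11.5 (constant along its height) (area = (12/2)·11.500²·sin(360°/12) = 396.75 mm²); the r=10.5 cylinder at (5.5, 15) gives a regular 12-gon of circumradius 10.5 (constant along its height) (area = (12/2)·10.500²·sin(360°/12) = 330.75 mm²); Combining (union): the regions partially overlap — summed areas 727.50 mm² minus the doubly-counted overlap 54.29 mm² gives 673.21 mm² — area = 673.21 mm²; the cube at (14, 9) is present — its section is the full 19×11.5 rectangle (area 218.50 mm²); After the difference (first − rest): starting from the result so far (673.21 mm²), the 19×11.5 cube at (14, 9) partially overlaps it — only the 13.91 mm² overlap (of its 218.50 mm²) is removed, clipping the outline — area = 659.30 mm². At z = 22.4: the r=11.5 cylinder contributes a regular 12-gon of circumradius 11.5 (area = (12/2)·11.500²·sin(360°/12) = 396.75 mm²); the r=10.5 cylinder at (5.5, 15) contributes a regular 12-gon of circumradius 10.5 (area = (12/2)·10.500²·sin(360°/12) = 330.75 mm²); Merging all regions: the regions partially overlap — summed areas 727.50 mm² minus the doubly-counted overlap 54.29 mm² gives 673.21 mm² — area = 673.21 mm²; the cube at (14, 9) does not reach this height (z outside [8, 15.5]); Taking the first minus the rest: none of the subtracted shapes is present at this height, so the result so far is unchanged — area = 673.21 mm². Checking containment: at z = 22.4 the cross-section extends beyond the z = 8.96 cross-section by about 13.91 mm².

part overhangs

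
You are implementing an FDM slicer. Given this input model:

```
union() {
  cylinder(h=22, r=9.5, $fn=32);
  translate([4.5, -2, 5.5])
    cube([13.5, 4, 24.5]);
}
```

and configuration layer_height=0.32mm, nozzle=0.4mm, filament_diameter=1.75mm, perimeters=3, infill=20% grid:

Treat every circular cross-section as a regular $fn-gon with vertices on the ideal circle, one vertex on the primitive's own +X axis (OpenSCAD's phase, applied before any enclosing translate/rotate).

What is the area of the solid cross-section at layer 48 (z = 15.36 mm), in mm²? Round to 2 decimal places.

316.11 mm²

At z = 15.36 mm: the r=9.5 cylinder contributes a regular 32-gon of circumradius 9.5 (area = (32/2)·9.500²·sin(360°/32) = 281.71 mm²); the 13.5×4 cube at (4.5, -2) contributes its full rectangle (area 54.00 mm²); Merging all regions: the regions partially overlap — summed areas 335.71 mm² minus the doubly-counted overlap 19.60 mm² gives 316.11 mm² — area = 316.11 mm². Overall, the cross-section is a single solid region. Net area = 316.11 mm².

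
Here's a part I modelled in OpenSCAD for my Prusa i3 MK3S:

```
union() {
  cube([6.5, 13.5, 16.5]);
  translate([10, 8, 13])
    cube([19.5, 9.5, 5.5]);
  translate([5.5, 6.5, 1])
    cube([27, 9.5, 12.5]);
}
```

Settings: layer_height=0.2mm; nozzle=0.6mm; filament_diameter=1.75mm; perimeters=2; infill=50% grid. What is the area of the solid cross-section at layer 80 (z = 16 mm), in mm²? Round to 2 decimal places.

273.00 mm²

At z = 16 mm: the cube is present — its section is the full 6.5×13.5 rectangle (area 87.75 mm²); the 19.5×9.5 cube at (10, 8) contributes its full rectangle (area 185.25 mm²); the cube at (5.5, 6.5) is not intersected at this z (z outside [1, 13.5]); Merging all regions: the 2 present regions are separate (no shared area or edge), so areas and boundary lengths simply add and each stays a separate island — area = 273.00 mm². Overall, the cross-section has 2 separate islands. Net area = 273.00 mm².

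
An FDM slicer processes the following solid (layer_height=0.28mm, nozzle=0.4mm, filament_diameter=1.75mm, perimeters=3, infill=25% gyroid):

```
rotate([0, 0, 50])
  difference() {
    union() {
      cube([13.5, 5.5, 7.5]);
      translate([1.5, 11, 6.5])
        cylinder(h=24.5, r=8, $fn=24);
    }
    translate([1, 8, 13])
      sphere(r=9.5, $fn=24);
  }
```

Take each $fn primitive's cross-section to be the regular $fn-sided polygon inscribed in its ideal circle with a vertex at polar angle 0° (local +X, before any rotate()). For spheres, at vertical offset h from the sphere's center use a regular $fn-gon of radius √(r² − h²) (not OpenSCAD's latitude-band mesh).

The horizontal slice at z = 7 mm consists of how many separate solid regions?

2

At z = 7 mm: the cube is present — its section is the full 13.5×5.5 rectangle; the cylinder at (1.5, 11): section is a regular 24-gon, circumradius r=8; Merging all regions: the regions partially overlap (shared area 13.35 mm²), so overlapping operands fuse into one piece — 1 connected region; the sphere at (1, 8): section is a regular 24-gon, circumradius = √(r²−h²) = √(9.5²−6²) = 7.365; Taking the first minus the rest: starting from the result so far, the r=9.5 sphere at (1, 8) partially overlaps it — only the 152.07 mm² overlap (of its 168.49 mm²) is removed, clipping the outline — 2 connected regions; (whole slice rotated 50° about Z — lengths, areas and connectivity unchanged). The result has 2 disconnected regions.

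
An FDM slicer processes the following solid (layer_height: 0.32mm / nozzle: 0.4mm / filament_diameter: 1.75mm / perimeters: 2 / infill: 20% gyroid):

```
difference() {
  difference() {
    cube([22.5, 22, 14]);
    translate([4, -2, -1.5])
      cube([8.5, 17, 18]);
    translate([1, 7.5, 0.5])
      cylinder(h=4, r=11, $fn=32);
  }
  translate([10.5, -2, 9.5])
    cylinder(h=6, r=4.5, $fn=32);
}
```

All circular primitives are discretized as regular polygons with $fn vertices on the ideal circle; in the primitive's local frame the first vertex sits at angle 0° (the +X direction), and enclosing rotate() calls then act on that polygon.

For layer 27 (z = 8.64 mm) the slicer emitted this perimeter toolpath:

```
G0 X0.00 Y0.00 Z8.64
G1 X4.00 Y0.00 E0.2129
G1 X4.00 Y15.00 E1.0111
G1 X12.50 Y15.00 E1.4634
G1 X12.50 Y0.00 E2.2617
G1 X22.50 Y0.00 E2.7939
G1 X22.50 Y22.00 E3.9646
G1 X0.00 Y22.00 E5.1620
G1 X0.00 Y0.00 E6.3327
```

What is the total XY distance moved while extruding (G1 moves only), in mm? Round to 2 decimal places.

119.00 mm

Sum the Euclidean lengths of each G1 segment: total = 119.00 mm.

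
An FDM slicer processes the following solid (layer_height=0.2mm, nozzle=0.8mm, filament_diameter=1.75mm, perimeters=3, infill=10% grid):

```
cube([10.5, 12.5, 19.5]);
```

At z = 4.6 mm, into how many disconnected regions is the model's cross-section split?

At z = 4.6 mm: the 10.5×12.5 cube contributes its full rectangle. The result has 1 disconnected region.

1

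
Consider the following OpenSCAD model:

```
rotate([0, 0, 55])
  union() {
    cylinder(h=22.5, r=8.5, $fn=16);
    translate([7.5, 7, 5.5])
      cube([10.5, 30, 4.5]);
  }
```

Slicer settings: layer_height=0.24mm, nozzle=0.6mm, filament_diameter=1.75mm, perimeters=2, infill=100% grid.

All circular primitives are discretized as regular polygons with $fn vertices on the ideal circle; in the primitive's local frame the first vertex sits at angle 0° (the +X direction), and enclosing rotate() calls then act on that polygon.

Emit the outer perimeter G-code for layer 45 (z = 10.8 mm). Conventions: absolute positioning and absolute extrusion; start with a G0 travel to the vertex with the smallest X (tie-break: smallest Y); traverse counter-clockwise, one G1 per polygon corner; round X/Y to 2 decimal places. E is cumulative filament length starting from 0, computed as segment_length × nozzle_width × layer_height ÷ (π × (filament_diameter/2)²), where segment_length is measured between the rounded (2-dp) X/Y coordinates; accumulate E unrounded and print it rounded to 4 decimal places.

G0 X-8.37 Y-1.48 Z10.80
G1 X-7.17 Y-4.57 E0.1985
G1 X-4.88 Y-6.96 E0.3966
G1 X-1.84 Y-8.30 E0.5955
G1 X1.48 Y-8.37 E0.7943
G1 X4.57 Y-7.17 E0.9928
G1 X6.96 Y-4.88 E1.1909
G1 X8.30 Y-1.84 E1.3898
G1 X8.37 Y1.48 E1.5886
G1 X7.17 Y4.57 E1.7871
G1 X4.88 Y6.96 E1.9853
G1 X1.84 Y8.30 E2.1842
G1 X-1.48 Y8.37 E2.3830
G1 X-4.57 Y7.17 E2.5814
G1 X-6.96 Y4.88 E2.7796
G1 X-8.30 Y1.84 E2.9785
G1 X-8.37 Y-1.48 E3.1773

At z = 10.8 mm: the r=8.5 cylinder gives a regular 16-gon of circumradius 8.5 (constant along its height); the cube at (7.5, 7) does not reach this height (z outside [5.5, 10]); Combining (union): only the r=8.5 cylinder is present, so the union is just that shape — 1 connected region; (rotated 55° about Z; rotation is an isometry so areas/perimeters/island counts are preserved). The outline is a single polygon with 16 vertices. Extrusion per mm of travel: 0.6 × 0.24 / (π × 0.875²) = 0.059868. Accumulating E over each segment gives final E = 3.1773.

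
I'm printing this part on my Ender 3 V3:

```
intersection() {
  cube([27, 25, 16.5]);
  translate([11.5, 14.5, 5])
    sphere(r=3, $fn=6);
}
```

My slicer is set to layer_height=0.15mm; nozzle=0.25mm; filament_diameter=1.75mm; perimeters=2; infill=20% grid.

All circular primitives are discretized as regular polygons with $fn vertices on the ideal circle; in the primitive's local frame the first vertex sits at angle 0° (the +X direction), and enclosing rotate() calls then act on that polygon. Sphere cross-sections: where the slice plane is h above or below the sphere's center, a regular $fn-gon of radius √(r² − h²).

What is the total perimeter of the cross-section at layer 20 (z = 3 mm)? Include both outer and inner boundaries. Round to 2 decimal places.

At z = 3 mm: the cube (footprint 27×25) is included at this height (perimeter 104.00 mm); the r=3 sphere at (11.5, 14.5) slices to a regular 6-gon of circumradius 2.236 (√(r²−h²) with h=2 from center) (perimeter = 2·6·2.236·sin(180°/6) = 13.42 mm); After intersecting: the r=3 sphere at (11.5, 14.5) lies inside the 27×25 cube, so the common part is the r=3 sphere at (11.5, 14.5) itself — boundary = 13.42 mm. Overall, the cross-section is a single solid region. Total boundary length (outer) = 13.42 mm.

13.42 mm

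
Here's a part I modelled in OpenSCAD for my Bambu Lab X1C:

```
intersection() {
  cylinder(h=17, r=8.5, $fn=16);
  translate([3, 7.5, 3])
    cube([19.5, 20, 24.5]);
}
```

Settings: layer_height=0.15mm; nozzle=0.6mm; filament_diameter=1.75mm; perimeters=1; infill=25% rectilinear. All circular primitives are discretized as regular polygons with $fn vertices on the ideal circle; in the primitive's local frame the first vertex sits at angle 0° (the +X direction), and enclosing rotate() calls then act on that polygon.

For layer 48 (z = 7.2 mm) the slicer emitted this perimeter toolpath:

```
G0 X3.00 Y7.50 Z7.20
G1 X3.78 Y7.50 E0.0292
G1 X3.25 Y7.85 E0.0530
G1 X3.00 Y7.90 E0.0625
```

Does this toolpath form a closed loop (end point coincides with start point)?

no

Start point (G0): (3.00, 7.50). End point (last G1): the path does not return to the start — open.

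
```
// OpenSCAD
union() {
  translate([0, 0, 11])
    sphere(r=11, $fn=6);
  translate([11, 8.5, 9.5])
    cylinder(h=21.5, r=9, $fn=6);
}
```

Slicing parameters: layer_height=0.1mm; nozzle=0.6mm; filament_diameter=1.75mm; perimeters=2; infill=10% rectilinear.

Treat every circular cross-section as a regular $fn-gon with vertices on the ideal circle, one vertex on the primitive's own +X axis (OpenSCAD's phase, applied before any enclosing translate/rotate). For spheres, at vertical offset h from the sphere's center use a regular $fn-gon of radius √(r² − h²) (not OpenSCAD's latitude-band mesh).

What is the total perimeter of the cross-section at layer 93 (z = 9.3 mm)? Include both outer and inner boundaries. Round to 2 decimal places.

At z = 9.3 mm: the r=11 sphere slices to a regular 6-gon of circumradius 10.868 (√(r²−h²) with h=1.7 from center) (perimeter = 2·6·10.868·sin(180°/6) = 65.21 mm); the cylinder at (11, 8.5) is absent (z outside [9.5, 31]); Combining (union): only the r=11 sphere is present, so the union is just that shape — boundary = 65.21 mm. Overall, the cross-section is a single solid region. Total boundary length (outer) = 65.21 mm.

65.21 mm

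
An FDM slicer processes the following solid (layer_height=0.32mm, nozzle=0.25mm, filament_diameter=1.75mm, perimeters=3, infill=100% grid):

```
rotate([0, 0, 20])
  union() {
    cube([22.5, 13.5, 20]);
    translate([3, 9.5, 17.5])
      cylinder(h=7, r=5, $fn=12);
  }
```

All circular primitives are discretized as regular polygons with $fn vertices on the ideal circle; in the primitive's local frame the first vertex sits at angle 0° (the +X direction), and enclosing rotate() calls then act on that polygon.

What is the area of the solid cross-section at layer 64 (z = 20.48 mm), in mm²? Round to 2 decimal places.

75.00 mm²

At z = 20.48 mm: the cube is not intersected at this z (z outside [0, 20]); the r=5 cylinder at (3, 9.5) gives a regular 12-gon of circumradius 5 (constant along its height) (area = (12/2)·5.000²·sin(360°/12) = 75.00 mm²); Merging all regions: only the r=5 cylinder at (3, 9.5) is present, so the union is just that shape — area = 75.00 mm²; (whole slice rotated 20° about Z — lengths, areas and connectivity unchanged). Overall, the cross-section is a single solid region. Net area = 75.00 mm².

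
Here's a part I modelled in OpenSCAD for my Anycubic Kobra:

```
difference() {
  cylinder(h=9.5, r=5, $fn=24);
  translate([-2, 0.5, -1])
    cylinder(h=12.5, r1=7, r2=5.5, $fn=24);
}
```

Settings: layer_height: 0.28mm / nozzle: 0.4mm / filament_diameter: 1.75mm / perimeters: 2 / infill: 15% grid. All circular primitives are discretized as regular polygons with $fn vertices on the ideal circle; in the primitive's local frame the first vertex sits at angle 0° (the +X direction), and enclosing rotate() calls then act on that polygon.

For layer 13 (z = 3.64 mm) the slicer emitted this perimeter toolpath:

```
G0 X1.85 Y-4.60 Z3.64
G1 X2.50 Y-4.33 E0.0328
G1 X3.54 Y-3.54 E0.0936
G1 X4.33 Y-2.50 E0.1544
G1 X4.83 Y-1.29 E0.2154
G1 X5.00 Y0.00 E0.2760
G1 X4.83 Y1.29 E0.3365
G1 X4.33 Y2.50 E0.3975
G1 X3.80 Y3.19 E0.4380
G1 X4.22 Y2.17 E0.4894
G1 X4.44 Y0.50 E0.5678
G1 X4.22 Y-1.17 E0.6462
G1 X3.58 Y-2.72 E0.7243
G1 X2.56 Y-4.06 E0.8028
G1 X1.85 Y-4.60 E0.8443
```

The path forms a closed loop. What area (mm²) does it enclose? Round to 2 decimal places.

Apply the shoelace formula to the sequence of (X, Y) vertices; enclosed area = 3.73 mm².

3.73 mm²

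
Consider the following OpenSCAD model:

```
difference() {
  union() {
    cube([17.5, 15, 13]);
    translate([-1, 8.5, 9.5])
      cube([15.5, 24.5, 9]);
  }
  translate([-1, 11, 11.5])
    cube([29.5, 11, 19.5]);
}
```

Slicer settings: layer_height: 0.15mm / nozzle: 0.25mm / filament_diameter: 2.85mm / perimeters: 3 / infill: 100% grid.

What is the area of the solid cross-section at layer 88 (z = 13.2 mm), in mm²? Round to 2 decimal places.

209.25 mm²

At z = 13.2 mm: the cube does not reach this height (z outside [0, 13]); the 15.5×24.5 cube at (-1, 8.5) contributes its full rectangle (area 379.75 mm²); Taking the union: only the 15.5×24.5 cube at (-1, 8.5) is present, so the union is just that shape — area = 379.75 mm²; the cube at (-1, 11) is present — its section is the full 29.5×11 rectangle (area 324.50 mm²); Subtracting the remaining from the first: starting from the result so far (379.75 mm²), the 29.5×11 cube at (-1, 11) partially overlaps it — only the 170.50 mm² overlap (of its 324.50 mm²) is removed, clipping the outline — area = 209.25 mm². Overall, the cross-section has 2 separate islands. Net area = 209.25 mm².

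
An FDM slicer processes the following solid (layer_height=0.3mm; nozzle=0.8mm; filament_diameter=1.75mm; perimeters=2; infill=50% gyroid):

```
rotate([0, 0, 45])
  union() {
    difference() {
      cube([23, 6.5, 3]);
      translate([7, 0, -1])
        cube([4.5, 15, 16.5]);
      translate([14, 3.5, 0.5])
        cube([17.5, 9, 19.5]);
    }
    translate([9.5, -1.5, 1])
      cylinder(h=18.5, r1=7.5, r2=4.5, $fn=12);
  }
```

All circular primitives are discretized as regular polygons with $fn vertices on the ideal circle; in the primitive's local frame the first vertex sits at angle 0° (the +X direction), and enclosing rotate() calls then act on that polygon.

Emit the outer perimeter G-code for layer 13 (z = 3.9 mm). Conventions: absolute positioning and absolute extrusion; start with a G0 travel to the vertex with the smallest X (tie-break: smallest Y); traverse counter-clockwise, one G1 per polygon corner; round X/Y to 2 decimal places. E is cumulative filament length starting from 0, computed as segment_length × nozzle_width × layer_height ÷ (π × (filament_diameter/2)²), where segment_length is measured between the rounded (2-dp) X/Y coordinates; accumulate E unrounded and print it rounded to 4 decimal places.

At z = 3.9 mm: the cube is not intersected at this z (z outside [0, 3]); the 4.5×15 cube at (7, 0) contributes its full rectangle; the 17.5×9 cube at (14, 3.5) contributes its full rectangle; Taking the first minus the rest: the first operand is absent here, so nothing remains; the cone at (9.5, -1.5) (r1=7.5→r2=4.5) has section circumradius 7.030 here — a regular 12-gon; Taking the union: only the cone at (9.5, -1.5) is present, so the union is just that shape — 1 connected region; (rotated 45° about Z; rotation is an isometry so areas/perimeters/island counts are preserved). The outline is a single polygon with 12 vertices. Extrusion per mm of travel: 0.8 × 0.3 / (π × 0.875²) = 0.099780. Accumulating E over each segment gives final E = 4.3568.

G0 X0.99 Y3.84 Z3.90
G1 X2.81 Y0.69 E0.3630
G1 X5.96 Y-1.13 E0.7260
G1 X9.60 Y-1.13 E1.0892
G1 X12.75 Y0.69 E1.4522
G1 X14.57 Y3.84 E1.8152
G1 X14.57 Y7.48 E2.1784
G1 X12.75 Y10.63 E2.5414
G1 X9.60 Y12.45 E2.9044
G1 X5.96 Y12.45 E3.2676
G1 X2.81 Y10.63 E3.6306
G1 X0.99 Y7.48 E3.9936
G1 X0.99 Y3.84 E4.3568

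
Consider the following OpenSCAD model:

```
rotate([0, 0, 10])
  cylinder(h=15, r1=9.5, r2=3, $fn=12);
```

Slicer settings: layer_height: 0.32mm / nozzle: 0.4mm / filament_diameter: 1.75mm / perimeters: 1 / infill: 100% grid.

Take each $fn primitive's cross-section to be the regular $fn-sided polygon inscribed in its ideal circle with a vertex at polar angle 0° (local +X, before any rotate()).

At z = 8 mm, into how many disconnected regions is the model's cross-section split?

At z = 8 mm: the cone contributes a regular 12-gon of circumradius 6.033 (interpolated between r1=9.5 and r2=3 at t=0.533); (rotated 10° about Z; rotation is an isometry so areas/perimeters/island counts are preserved). The result has 1 disconnected region.

1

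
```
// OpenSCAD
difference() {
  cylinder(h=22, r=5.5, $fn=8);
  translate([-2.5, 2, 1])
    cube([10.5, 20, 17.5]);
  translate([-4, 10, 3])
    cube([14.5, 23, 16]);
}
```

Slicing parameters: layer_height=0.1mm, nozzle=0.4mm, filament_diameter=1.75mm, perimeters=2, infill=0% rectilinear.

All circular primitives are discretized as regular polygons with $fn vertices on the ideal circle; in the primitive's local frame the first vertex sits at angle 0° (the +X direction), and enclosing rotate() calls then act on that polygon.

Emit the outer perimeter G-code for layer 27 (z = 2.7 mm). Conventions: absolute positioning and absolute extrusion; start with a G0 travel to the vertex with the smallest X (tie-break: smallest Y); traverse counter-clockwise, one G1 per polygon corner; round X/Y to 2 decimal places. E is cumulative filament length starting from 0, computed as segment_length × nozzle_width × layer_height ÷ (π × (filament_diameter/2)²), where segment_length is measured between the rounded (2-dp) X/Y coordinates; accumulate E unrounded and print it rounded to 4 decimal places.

G0 X-5.50 Y0.00 Z2.70
G1 X-3.89 Y-3.89 E0.0700
G1 X0.00 Y-5.50 E0.1400
G1 X3.89 Y-3.89 E0.2100
G1 X5.50 Y0.00 E0.2801
G1 X4.67 Y2.00 E0.3161
G1 X-2.50 Y2.00 E0.4353
G1 X-2.50 Y4.46 E0.4762
G1 X-3.89 Y3.89 E0.5012
G1 X-5.50 Y0.00 E0.5712

At z = 2.7 mm: the cylinder: section is a regular 8-gon, circumradius r=5.5; the cube at (-2.5, 2) (footprint 10.5×20) is included at this height; the cube at (-4, 10) does not reach this height (z outside [3, 19]); Taking the first minus the rest: starting from the r=5.5 cylinder, the 10.5×20 cube at (-2.5, 2) partially overlaps it — only the 18.67 mm² overlap (of its 210.00 mm²) is removed, clipping the outline — 1 connected region. The outline is a single polygon with 9 vertices. Extrusion per mm of travel: 0.4 × 0.1 / (π × 0.875²) = 0.016630. Accumulating E over each segment gives final E = 0.5712.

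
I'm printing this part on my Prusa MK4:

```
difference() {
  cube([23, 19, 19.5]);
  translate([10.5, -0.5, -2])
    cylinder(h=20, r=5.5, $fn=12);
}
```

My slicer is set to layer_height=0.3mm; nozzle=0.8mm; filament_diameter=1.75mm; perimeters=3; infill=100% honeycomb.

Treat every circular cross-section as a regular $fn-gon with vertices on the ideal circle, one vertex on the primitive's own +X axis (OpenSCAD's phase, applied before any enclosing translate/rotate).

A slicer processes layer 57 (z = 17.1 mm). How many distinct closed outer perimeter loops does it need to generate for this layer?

At z = 17.1 mm: the 23×19 cube contributes its full rectangle; the r=5.5 cylinder at (10.5, -0.5) gives a regular 12-gon of circumradius 5.5 (constant along its height); Taking the first minus the rest: starting from the 23×19 cube, the r=5.5 cylinder at (10.5, -0.5) partially overlaps it — only the 39.94 mm² overlap (of its 90.75 mm²) is removed, clipping the outline — 1 connected region. The result has 1 disconnected region.

1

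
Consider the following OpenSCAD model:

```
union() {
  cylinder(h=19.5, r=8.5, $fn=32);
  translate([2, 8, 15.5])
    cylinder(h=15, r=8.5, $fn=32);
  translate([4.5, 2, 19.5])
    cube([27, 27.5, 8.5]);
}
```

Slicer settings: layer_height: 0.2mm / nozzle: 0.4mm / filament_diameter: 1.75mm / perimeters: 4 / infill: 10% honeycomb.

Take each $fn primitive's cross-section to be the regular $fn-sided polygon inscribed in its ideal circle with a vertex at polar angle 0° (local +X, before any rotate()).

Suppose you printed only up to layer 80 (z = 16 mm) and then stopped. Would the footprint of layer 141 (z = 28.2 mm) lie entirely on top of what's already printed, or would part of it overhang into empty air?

entirely on top

Compare the two slices. At z = 16: the cylinder: section is a regular 32-gon, circumradius r=8.5 (area = (32/2)·8.500²·sin(360°/32) = 225.52 mm²); the r=8.5 cylinder at (2, 8) contributes a regular 32-gon of circumradius 8.5 (area = (32/2)·8.500²·sin(360°/32) = 225.52 mm²); the cube at (4.5, 2) does not reach this height (z outside [19.5, 28]); Combining (union): the regions partially overlap — summed areas 451.05 mm² minus the doubly-counted overlap 91.52 mm² gives 359.53 mm² — area = 359.53 mm². At z = 28.2: the cylinder is not intersected at this z (z outside [0, 19.5]); the r=8.5 cylinder at (2, 8) contributes a regular 32-gon of circumradius 8.5 (area = (32/2)·8.500²·sin(360°/32) = 225.52 mm²); the cube at (4.5, 2) is not intersected at this z (z outside [19.5, 28]); Combining (union): only the r=8.5 cylinder at (2, 8) is present, so the union is just that shape — area = 225.52 mm². Checking containment: the cross-section at z = 28.2 is a subset of the cross-section at z = 16.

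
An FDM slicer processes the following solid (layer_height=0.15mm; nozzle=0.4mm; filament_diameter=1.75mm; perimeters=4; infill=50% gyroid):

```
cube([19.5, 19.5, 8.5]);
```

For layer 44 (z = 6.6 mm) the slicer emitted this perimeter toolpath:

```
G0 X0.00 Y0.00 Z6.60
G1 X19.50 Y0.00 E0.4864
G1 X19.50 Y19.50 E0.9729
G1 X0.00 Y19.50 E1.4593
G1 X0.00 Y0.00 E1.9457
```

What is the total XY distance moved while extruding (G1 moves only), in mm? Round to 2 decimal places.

78.00 mm

Sum the Euclidean lengths of each G1 segment: total = 78.00 mm.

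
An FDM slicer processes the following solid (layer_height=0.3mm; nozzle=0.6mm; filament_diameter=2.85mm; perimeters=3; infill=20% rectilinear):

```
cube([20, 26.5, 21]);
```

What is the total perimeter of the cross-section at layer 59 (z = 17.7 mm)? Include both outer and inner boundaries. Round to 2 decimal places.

93.00 mm

At z = 17.7 mm: the cube is present — its section is the full 20×26.5 rectangle (perimeter 93.00 mm). Overall, the cross-section is a single solid region. Total boundary length (outer) = 93.00 mm.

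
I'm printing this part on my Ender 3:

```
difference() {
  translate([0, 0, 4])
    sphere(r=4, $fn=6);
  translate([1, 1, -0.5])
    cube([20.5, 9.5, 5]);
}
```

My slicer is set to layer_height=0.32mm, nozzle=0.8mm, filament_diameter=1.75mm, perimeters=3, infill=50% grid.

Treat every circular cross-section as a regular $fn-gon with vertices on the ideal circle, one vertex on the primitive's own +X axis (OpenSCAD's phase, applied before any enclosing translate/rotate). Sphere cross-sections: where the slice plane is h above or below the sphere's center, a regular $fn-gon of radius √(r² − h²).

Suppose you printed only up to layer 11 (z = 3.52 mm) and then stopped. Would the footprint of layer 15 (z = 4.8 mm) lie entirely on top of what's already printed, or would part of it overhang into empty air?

Compare the two slices. At z = 3.52: the r=4 sphere slices to a regular 6-gon of circumradius 3.971 (√(r²−h²) with h=0.48 from center) (area = (6/2)·3.971²·sin(360°/6) = 40.97 mm²); the cube at (1, 1) is present — its section is the full 20.5×9.5 rectangle (area 194.75 mm²); After the difference (first − rest): starting from the r=4 sphere (40.97 mm²), the 20.5×9.5 cube at (1, 1) partially overlaps it — only the 4.12 mm² overlap (of its 194.75 mm²) is removed, clipping the outline — area = 36.85 mm². At z = 4.8: the sphere: section is a regular 6-gon, circumradius = √(r²−h²) = √(4²−0.8²) = 3.919 (area = (6/2)·3.919²·sin(360°/6) = 39.91 mm²); the cube at (1, 1) does not reach this height (z outside [-0.5, 4.5]); After the difference (first − rest): none of the subtracted shapes is present at this height, so the r=4 sphere is unchanged — area = 39.91 mm². Checking containment: at z = 4.8 the cross-section extends beyond the z = 3.52 cross-section by about 3.95 mm².

part overhangs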